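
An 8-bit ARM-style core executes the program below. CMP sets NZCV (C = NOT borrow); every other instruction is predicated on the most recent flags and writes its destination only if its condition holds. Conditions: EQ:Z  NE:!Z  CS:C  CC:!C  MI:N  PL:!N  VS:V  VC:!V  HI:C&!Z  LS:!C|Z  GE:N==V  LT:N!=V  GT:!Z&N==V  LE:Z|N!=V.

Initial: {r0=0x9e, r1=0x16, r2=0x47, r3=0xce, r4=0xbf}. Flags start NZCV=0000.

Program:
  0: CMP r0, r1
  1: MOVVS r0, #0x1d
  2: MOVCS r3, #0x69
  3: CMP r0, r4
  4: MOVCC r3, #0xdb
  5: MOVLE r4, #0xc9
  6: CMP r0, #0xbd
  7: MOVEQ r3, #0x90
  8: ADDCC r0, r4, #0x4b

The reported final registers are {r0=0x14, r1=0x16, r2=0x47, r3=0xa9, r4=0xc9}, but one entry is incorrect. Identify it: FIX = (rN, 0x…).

FIX = (r3, 0xdb)

[0] flags=1010 → (cmp)
[1] flags=1010 VS?F → skip
[2] flags=1010 CS?T → r3=0x69
[3] flags=1000 → (cmp)
[4] flags=1000 CC?T → r3=0xdb
[5] flags=1000 LE?T → r4=0xc9
[6] flags=1000 → (cmp)
[7] flags=1000 EQ?F → skip
[8] flags=1000 CC?T → r0=0x14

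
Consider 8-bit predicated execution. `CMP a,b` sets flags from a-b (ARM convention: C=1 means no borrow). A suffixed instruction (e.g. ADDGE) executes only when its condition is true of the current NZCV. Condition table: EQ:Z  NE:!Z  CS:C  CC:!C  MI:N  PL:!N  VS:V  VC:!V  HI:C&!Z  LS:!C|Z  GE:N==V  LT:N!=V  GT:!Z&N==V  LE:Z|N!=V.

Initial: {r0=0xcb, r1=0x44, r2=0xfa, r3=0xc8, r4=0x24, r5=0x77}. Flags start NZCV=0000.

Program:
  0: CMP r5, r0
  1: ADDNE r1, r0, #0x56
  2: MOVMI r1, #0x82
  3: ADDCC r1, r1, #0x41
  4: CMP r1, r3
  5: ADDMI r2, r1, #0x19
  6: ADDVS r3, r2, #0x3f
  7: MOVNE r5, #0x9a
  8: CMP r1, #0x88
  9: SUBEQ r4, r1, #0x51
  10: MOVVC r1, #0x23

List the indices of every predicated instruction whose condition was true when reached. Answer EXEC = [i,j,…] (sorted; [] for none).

0: ✓ CMP  NZCV=1001
1: ✓ ADDNE  r1←0x21
2: ✓ MOVMI  r1←0x82
3: ✓ ADDCC  r1←0xc3
4: ✓ CMP  NZCV=1000
5: ✓ ADDMI  r2←0xdc
6: · ADDVS
7: ✓ MOVNE  r5←0x9a
8: ✓ CMP  NZCV=0010
9: · SUBEQ
10: ✓ MOVVC  r1←0x23

EXEC = [1,2,3,5,7,10]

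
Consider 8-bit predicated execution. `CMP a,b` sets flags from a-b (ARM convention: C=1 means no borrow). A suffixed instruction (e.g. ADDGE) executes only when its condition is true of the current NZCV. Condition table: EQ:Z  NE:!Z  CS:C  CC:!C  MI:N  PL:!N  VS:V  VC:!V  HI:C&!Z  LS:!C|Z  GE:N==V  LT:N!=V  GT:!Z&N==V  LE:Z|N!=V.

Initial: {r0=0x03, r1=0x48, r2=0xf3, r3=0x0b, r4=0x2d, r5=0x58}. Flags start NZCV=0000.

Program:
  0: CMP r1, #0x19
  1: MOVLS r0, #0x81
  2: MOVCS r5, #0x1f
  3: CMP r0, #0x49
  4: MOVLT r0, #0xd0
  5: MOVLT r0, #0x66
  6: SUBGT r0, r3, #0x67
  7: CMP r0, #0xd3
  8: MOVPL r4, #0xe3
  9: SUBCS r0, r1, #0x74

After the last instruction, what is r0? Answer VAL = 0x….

0: ✓ CMP  NZCV=0010
1: · MOVLS
2: ✓ MOVCS  r5←0x1f
3: ✓ CMP  NZCV=1000
4: ✓ MOVLT  r0←0xd0
5: ✓ MOVLT  r0←0x66
6: · SUBGT
7: ✓ CMP  NZCV=1001
8: · MOVPL
9: · SUBCS

VAL = 0x66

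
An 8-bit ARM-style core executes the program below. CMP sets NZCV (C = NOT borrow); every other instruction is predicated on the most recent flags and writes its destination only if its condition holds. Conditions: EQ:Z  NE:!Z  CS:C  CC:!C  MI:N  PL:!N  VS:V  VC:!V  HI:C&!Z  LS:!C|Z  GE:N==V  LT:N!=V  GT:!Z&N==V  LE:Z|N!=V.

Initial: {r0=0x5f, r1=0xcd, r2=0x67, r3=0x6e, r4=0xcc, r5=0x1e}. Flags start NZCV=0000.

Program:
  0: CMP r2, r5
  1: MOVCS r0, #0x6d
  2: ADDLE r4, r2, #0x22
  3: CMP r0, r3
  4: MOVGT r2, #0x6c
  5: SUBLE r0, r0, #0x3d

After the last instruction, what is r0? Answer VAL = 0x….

VAL = 0x30

0: ✓ CMP  NZCV=0010
1: ✓ MOVCS  r0←0x6d
2: · ADDLE
3: ✓ CMP  NZCV=1000
4: · MOVGT
5: ✓ SUBLE  r0←0x30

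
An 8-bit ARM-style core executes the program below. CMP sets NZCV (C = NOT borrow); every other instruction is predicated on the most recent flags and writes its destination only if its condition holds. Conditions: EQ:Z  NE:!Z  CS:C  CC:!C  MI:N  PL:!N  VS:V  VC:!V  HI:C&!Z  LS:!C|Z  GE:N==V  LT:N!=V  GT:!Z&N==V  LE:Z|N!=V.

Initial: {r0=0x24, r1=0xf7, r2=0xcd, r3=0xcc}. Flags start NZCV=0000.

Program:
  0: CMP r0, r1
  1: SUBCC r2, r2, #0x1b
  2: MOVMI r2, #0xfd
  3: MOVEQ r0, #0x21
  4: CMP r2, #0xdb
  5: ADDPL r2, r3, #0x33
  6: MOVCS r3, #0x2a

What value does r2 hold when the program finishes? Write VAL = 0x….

VAL = 0xb2

[0] flags=0000 → (cmp)
[1] flags=0000 CC?T → r2=0xb2
[2] flags=0000 MI?F → skip
[3] flags=0000 EQ?F → skip
[4] flags=1000 → (cmp)
[5] flags=1000 PL?F → skip
[6] flags=1000 CS?F → skip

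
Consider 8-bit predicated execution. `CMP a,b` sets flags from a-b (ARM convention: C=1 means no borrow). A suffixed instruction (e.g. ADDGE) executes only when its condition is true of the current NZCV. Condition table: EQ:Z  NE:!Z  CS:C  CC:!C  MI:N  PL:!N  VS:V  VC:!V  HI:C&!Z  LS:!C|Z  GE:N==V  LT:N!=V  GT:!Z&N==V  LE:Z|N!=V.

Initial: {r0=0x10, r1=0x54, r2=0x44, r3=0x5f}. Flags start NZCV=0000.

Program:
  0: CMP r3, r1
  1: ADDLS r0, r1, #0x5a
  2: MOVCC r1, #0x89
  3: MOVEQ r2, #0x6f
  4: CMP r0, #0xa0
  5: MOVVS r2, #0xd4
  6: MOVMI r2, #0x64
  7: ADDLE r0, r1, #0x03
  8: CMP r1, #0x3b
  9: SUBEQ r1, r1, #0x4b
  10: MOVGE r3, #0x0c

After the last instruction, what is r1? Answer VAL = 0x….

VAL = 0x54

[0] flags=0010 → (cmp)
[1] flags=0010 LS?F → skip
[2] flags=0010 CC?F → skip
[3] flags=0010 EQ?F → skip
[4] flags=0000 → (cmp)
[5] flags=0000 VS?F → skip
[6] flags=0000 MI?F → skip
[7] flags=0000 LE?F → skip
[8] flags=0010 → (cmp)
[9] flags=0010 EQ?F → skip
[10] flags=0010 GE?T → r3=0x0c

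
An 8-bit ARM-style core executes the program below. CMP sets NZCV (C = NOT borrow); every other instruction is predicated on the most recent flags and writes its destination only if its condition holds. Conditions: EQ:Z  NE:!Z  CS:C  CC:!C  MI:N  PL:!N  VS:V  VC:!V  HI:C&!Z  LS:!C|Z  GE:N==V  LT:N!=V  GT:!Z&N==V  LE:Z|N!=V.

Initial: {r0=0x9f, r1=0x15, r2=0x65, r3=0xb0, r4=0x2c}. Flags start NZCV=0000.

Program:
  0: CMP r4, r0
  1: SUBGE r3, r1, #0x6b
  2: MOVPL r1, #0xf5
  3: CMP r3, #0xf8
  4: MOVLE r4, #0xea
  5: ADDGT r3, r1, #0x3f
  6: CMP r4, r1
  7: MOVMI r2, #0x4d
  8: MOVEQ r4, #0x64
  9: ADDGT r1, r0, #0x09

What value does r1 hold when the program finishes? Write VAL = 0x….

VAL = 0x15

[0] flags=1001 → (cmp)
[1] flags=1001 GE?T → r3=0xaa
[2] flags=1001 PL?F → skip
[3] flags=1000 → (cmp)
[4] flags=1000 LE?T → r4=0xea
[5] flags=1000 GT?F → skip
[6] flags=1010 → (cmp)
[7] flags=1010 MI?T → r2=0x4d
[8] flags=1010 EQ?F → skip
[9] flags=1010 GT?F → skip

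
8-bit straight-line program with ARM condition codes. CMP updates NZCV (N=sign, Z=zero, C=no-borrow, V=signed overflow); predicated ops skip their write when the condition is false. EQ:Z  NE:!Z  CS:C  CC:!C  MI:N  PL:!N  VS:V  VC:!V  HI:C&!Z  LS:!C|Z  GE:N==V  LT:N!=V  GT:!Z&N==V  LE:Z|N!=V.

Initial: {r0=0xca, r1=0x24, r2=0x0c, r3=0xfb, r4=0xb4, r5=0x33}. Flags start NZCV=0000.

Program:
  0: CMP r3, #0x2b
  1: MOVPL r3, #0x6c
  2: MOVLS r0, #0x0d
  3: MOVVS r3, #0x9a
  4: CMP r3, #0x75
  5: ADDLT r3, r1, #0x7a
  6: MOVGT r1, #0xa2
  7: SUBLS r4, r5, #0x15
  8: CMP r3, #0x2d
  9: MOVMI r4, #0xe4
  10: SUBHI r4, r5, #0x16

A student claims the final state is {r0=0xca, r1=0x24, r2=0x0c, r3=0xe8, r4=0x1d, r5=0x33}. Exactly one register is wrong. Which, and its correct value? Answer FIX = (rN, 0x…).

0: ✓ CMP  NZCV=1010
1: · MOVPL
2: · MOVLS
3: · MOVVS
4: ✓ CMP  NZCV=1010
5: ✓ ADDLT  r3←0x9e
6: · MOVGT
7: · SUBLS
8: ✓ CMP  NZCV=0011
9: · MOVMI
10: ✓ SUBHI  r4←0x1d

FIX = (r3, 0x9e)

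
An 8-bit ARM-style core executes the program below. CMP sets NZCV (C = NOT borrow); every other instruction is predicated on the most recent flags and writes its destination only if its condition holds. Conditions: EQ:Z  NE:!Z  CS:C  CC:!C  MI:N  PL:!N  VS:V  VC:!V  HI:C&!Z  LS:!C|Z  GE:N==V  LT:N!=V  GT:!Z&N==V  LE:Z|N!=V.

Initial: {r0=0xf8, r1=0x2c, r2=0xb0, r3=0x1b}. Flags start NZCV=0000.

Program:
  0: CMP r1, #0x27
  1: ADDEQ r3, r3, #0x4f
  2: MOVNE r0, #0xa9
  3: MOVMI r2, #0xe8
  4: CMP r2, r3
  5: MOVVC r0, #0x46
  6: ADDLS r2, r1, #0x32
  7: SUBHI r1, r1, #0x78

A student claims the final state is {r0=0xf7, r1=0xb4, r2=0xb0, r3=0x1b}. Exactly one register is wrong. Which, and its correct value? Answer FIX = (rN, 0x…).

0: ✓ CMP  NZCV=0010
1: · ADDEQ
2: ✓ MOVNE  r0←0xa9
3: · MOVMI
4: ✓ CMP  NZCV=1010
5: ✓ MOVVC  r0←0x46
6: · ADDLS
7: ✓ SUBHI  r1←0xb4

FIX = (r0, 0x46)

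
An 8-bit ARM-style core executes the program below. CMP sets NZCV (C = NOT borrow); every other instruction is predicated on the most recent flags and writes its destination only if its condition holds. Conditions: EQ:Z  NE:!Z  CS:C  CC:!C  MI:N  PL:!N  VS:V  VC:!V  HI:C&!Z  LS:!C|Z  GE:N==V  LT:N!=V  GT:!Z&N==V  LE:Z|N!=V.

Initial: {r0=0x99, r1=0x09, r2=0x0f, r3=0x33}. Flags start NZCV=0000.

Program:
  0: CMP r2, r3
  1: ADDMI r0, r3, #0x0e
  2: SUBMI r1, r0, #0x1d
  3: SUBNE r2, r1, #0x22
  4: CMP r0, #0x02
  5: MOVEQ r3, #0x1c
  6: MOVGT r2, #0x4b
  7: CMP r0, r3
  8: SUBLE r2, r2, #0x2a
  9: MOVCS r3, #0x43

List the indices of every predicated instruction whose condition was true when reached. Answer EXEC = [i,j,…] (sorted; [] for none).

EXEC = [1,2,3,6,9]

[0] flags=1000 → (cmp)
[1] flags=1000 MI?T → r0=0x41
[2] flags=1000 MI?T → r1=0x24
[3] flags=1000 NE?T → r2=0x02
[4] flags=0010 → (cmp)
[5] flags=0010 EQ?F → skip
[6] flags=0010 GT?T → r2=0x4b
[7] flags=0010 → (cmp)
[8] flags=0010 LE?F → skip
[9] flags=0010 CS?T → r3=0x43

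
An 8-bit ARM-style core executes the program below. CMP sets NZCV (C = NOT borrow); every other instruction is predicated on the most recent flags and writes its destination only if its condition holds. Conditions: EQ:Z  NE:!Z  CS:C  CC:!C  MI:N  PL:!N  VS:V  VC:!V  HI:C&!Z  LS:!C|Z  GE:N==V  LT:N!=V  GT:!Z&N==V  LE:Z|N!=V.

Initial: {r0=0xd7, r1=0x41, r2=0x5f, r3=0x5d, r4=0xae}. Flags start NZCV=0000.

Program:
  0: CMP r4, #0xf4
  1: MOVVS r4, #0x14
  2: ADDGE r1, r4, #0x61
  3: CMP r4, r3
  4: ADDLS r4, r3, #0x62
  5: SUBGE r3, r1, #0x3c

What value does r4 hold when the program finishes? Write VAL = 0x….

[0] flags=1000 → (cmp)
[1] flags=1000 VS?F → skip
[2] flags=1000 GE?F → skip
[3] flags=0011 → (cmp)
[4] flags=0011 LS?F → skip
[5] flags=0011 GE?F → skip

VAL = 0xae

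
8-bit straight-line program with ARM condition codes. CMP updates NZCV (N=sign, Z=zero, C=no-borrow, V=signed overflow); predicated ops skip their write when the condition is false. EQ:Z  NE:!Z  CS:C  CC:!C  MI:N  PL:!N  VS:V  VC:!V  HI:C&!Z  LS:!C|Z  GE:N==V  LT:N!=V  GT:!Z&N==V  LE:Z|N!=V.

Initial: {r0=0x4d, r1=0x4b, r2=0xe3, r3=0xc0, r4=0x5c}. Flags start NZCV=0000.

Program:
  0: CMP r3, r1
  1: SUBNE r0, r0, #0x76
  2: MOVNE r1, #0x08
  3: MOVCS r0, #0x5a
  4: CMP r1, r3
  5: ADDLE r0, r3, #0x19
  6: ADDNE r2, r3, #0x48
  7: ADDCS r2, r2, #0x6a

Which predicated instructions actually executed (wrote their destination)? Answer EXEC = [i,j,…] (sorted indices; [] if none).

0: ✓ CMP  NZCV=0011
1: ✓ SUBNE  r0←0xd7
2: ✓ MOVNE  r1←0x08
3: ✓ MOVCS  r0←0x5a
4: ✓ CMP  NZCV=0000
5: · ADDLE
6: ✓ ADDNE  r2←0x08
7: · ADDCS

EXEC = [1,2,3,6]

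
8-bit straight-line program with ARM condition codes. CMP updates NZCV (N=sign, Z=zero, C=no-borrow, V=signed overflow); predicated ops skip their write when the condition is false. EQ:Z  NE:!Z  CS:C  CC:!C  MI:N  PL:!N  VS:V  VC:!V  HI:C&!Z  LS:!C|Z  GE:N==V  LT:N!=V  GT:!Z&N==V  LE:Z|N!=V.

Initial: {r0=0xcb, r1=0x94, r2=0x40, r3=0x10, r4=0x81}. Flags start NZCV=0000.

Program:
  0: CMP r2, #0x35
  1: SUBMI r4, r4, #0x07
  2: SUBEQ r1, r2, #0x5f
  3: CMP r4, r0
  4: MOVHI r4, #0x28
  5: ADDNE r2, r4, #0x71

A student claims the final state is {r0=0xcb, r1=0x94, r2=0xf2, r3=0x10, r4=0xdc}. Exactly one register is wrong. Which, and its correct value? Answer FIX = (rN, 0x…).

0: ✓ CMP  NZCV=0010
1: · SUBMI
2: · SUBEQ
3: ✓ CMP  NZCV=1000
4: · MOVHI
5: ✓ ADDNE  r2←0xf2

FIX = (r4, 0x81)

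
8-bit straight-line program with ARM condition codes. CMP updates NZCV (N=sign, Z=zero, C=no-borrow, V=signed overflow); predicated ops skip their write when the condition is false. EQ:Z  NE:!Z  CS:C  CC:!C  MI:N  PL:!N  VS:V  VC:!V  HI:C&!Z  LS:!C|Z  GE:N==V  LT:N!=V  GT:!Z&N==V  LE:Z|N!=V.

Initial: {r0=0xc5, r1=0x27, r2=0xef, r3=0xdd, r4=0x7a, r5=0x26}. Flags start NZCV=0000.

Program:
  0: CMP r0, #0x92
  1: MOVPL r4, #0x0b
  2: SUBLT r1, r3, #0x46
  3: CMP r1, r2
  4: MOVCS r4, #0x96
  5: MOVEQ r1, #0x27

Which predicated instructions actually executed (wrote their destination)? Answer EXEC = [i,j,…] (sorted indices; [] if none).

[0] flags=0010 → (cmp)
[1] flags=0010 PL?T → r4=0x0b
[2] flags=0010 LT?F → skip
[3] flags=0000 → (cmp)
[4] flags=0000 CS?F → skip
[5] flags=0000 EQ?F → skip

EXEC = [1]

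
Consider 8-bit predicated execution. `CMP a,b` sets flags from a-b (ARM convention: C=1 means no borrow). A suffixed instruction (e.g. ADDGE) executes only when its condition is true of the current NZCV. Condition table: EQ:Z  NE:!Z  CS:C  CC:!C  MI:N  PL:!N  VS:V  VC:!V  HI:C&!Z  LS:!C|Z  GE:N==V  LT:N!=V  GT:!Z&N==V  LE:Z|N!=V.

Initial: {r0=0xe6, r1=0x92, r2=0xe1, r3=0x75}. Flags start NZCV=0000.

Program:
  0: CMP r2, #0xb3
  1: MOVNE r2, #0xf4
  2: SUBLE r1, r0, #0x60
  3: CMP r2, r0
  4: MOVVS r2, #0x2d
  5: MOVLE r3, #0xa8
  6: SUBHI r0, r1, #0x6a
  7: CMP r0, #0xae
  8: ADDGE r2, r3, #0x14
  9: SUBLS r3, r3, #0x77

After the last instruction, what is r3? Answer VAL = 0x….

[0] flags=0010 → (cmp)
[1] flags=0010 NE?T → r2=0xf4
[2] flags=0010 LE?F → skip
[3] flags=0010 → (cmp)
[4] flags=0010 VS?F → skip
[5] flags=0010 LE?F → skip
[6] flags=0010 HI?T → r0=0x28
[7] flags=0000 → (cmp)
[8] flags=0000 GE?T → r2=0x89
[9] flags=0000 LS?T → r3=0xfe

VAL = 0xfe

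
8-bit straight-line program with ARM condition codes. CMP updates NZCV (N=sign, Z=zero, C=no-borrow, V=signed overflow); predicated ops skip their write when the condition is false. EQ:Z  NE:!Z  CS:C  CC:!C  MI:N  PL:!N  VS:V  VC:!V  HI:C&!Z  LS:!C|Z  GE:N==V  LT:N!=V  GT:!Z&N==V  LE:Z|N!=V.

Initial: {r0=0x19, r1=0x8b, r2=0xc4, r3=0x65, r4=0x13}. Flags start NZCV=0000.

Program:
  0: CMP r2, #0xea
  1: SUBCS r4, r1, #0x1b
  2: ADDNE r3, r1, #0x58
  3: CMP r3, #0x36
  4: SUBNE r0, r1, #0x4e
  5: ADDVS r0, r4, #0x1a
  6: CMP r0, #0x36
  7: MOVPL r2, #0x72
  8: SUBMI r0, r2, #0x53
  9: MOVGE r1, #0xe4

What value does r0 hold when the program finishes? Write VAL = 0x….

0: ✓ CMP  NZCV=1000
1: · SUBCS
2: ✓ ADDNE  r3←0xe3
3: ✓ CMP  NZCV=1010
4: ✓ SUBNE  r0←0x3d
5: · ADDVS
6: ✓ CMP  NZCV=0010
7: ✓ MOVPL  r2←0x72
8: · SUBMI
9: ✓ MOVGE  r1←0xe4

VAL = 0x3d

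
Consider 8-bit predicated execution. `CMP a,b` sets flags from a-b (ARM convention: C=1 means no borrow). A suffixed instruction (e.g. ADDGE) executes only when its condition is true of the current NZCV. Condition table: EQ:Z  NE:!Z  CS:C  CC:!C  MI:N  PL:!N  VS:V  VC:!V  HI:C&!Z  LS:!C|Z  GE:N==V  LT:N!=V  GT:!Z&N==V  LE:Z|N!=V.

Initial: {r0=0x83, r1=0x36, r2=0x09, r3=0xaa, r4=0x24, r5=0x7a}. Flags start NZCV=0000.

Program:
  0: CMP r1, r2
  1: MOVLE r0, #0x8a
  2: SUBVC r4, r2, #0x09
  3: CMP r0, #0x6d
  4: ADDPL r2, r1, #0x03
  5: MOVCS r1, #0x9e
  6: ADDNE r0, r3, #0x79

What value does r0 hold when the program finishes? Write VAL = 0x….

VAL = 0x23

[0] flags=0010 → (cmp)
[1] flags=0010 LE?F → skip
[2] flags=0010 VC?T → r4=0x00
[3] flags=0011 → (cmp)
[4] flags=0011 PL?T → r2=0x39
[5] flags=0011 CS?T → r1=0x9e
[6] flags=0011 NE?T → r0=0x23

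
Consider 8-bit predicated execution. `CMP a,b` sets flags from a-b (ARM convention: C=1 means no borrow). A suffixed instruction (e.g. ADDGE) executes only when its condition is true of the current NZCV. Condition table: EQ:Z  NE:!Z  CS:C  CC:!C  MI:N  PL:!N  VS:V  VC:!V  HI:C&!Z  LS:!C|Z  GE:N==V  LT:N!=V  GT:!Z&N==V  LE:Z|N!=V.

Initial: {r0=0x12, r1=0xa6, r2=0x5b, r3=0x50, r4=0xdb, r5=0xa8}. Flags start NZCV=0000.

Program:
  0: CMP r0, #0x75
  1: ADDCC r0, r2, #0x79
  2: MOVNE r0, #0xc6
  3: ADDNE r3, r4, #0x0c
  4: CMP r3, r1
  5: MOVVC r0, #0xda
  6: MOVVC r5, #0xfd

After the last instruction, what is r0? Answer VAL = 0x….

[0] flags=1000 → (cmp)
[1] flags=1000 CC?T → r0=0xd4
[2] flags=1000 NE?T → r0=0xc6
[3] flags=1000 NE?T → r3=0xe7
[4] flags=0010 → (cmp)
[5] flags=0010 VC?T → r0=0xda
[6] flags=0010 VC?T → r5=0xfd

VAL = 0xda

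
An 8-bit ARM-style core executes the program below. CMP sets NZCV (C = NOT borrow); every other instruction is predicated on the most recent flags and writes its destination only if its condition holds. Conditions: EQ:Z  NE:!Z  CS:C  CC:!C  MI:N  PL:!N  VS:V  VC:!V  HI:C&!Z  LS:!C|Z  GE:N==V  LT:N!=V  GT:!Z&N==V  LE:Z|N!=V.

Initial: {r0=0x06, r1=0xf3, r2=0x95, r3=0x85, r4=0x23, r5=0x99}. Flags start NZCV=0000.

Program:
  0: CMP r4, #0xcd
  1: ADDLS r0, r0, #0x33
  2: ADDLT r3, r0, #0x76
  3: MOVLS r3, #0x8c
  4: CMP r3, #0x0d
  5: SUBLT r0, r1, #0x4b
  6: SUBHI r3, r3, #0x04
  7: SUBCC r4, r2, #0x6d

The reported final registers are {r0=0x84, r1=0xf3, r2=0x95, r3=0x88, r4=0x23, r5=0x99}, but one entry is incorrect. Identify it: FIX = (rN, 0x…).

[0] flags=0000 → (cmp)
[1] flags=0000 LS?T → r0=0x39
[2] flags=0000 LT?F → skip
[3] flags=0000 LS?T → r3=0x8c
[4] flags=0011 → (cmp)
[5] flags=0011 LT?T → r0=0xa8
[6] flags=0011 HI?T → r3=0x88
[7] flags=0011 CC?F → skip

FIX = (r0, 0xa8)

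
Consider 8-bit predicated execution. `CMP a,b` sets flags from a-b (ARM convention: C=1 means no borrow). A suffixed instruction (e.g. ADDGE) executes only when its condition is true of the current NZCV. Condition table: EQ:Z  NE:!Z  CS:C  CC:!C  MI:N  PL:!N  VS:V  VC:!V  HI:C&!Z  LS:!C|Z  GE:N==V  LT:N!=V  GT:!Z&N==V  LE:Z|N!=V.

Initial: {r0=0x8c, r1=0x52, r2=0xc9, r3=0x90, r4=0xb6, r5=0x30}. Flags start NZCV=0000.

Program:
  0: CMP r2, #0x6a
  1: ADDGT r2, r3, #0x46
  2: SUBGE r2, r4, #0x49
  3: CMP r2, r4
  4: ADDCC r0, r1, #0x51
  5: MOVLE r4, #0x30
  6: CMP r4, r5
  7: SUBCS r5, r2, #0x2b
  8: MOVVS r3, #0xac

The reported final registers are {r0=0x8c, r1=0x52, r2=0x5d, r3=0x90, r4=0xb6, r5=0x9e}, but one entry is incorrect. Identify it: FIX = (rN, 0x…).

FIX = (r2, 0xc9)

[0] flags=0011 → (cmp)
[1] flags=0011 GT?F → skip
[2] flags=0011 GE?F → skip
[3] flags=0010 → (cmp)
[4] flags=0010 CC?F → skip
[5] flags=0010 LE?F → skip
[6] flags=1010 → (cmp)
[7] flags=1010 CS?T → r5=0x9e
[8] flags=1010 VS?F → skip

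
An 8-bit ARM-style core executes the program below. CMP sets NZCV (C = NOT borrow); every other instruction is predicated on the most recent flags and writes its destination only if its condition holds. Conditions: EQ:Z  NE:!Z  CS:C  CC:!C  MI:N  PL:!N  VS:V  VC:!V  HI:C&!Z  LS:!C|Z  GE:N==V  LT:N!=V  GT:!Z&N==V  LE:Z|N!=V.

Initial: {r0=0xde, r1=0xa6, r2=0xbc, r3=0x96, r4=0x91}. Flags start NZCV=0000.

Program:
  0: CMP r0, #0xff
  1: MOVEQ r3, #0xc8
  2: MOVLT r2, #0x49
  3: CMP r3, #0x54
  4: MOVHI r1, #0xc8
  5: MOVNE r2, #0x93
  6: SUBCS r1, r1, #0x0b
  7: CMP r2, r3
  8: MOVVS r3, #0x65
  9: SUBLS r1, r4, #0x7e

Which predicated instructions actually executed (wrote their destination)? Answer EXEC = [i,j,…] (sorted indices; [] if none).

EXEC = [2,4,5,6,9]

[0] flags=1000 → (cmp)
[1] flags=1000 EQ?F → skip
[2] flags=1000 LT?T → r2=0x49
[3] flags=0011 → (cmp)
[4] flags=0011 HI?T → r1=0xc8
[5] flags=0011 NE?T → r2=0x93
[6] flags=0011 CS?T → r1=0xbd
[7] flags=1000 → (cmp)
[8] flags=1000 VS?F → skip
[9] flags=1000 LS?T → r1=0x13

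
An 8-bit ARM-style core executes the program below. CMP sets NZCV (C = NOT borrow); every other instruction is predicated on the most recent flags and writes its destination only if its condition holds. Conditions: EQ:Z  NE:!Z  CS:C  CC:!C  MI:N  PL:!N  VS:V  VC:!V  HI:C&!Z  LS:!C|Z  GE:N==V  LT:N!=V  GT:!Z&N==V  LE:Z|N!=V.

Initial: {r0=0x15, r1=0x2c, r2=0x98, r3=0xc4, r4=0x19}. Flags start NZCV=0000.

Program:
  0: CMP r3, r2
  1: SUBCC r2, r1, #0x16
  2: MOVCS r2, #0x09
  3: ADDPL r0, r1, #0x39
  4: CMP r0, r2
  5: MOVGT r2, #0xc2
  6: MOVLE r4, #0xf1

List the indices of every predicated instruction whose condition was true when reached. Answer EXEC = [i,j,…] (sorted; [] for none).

EXEC = [2,3,5]

[0] flags=0010 → (cmp)
[1] flags=0010 CC?F → skip
[2] flags=0010 CS?T → r2=0x09
[3] flags=0010 PL?T → r0=0x65
[4] flags=0010 → (cmp)
[5] flags=0010 GT?T → r2=0xc2
[6] flags=0010 LE?F → skip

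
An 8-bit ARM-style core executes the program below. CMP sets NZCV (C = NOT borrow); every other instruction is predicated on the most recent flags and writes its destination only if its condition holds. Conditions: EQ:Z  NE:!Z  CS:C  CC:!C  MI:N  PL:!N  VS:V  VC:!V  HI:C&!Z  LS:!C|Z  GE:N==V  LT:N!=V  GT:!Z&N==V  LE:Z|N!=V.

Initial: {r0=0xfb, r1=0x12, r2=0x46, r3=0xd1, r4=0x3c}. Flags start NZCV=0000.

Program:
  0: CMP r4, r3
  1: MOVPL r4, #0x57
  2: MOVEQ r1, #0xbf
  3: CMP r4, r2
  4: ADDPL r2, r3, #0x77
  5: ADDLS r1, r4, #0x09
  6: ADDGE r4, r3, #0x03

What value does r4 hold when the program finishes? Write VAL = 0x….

0: ✓ CMP  NZCV=0000
1: ✓ MOVPL  r4←0x57
2: · MOVEQ
3: ✓ CMP  NZCV=0010
4: ✓ ADDPL  r2←0x48
5: · ADDLS
6: ✓ ADDGE  r4←0xd4

VAL = 0xd4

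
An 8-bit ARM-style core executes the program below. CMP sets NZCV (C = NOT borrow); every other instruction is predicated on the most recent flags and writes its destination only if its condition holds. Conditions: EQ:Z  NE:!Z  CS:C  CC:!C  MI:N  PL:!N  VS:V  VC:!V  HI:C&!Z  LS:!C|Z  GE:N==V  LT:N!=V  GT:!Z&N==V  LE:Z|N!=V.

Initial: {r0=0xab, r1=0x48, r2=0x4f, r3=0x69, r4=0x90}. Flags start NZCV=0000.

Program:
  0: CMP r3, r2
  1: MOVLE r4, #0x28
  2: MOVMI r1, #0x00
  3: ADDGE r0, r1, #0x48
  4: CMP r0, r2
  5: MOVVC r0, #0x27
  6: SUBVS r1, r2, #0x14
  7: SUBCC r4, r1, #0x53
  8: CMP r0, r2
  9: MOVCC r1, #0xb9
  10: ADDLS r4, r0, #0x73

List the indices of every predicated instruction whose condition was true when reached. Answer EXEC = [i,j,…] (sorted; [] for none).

EXEC = [3,6]

0: ✓ CMP  NZCV=0010
1: · MOVLE
2: · MOVMI
3: ✓ ADDGE  r0←0x90
4: ✓ CMP  NZCV=0011
5: · MOVVC
6: ✓ SUBVS  r1←0x3b
7: · SUBCC
8: ✓ CMP  NZCV=0011
9: · MOVCC
10: · ADDLS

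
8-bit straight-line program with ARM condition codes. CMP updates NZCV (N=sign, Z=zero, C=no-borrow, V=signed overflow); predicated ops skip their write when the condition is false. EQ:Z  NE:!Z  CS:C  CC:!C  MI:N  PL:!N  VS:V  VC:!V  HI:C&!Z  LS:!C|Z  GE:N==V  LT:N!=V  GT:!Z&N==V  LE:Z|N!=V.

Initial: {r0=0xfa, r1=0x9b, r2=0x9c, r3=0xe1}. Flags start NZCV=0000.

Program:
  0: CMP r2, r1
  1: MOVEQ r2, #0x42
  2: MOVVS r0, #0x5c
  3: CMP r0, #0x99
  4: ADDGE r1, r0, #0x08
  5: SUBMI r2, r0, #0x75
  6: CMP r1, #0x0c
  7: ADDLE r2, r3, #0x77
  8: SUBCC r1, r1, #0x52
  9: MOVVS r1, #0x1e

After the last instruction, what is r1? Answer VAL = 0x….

VAL = 0xb0

[0] flags=0010 → (cmp)
[1] flags=0010 EQ?F → skip
[2] flags=0010 VS?F → skip
[3] flags=0010 → (cmp)
[4] flags=0010 GE?T → r1=0x02
[5] flags=0010 MI?F → skip
[6] flags=1000 → (cmp)
[7] flags=1000 LE?T → r2=0x58
[8] flags=1000 CC?T → r1=0xb0
[9] flags=1000 VS?F → skip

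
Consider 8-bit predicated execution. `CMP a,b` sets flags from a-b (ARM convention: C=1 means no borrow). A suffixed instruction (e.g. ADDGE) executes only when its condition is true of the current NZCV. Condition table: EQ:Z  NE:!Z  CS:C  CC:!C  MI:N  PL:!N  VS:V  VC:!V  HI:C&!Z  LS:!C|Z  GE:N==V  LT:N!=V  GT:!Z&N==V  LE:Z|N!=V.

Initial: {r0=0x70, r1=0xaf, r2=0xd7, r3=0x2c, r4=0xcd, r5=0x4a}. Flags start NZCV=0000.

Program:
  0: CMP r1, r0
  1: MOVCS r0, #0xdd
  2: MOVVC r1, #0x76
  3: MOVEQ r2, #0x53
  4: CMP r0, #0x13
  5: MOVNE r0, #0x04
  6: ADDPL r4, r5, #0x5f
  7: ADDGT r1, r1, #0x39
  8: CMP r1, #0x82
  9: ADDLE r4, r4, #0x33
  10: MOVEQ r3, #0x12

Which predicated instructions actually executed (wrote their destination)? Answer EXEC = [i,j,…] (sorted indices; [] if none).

EXEC = [1,5]

0: ✓ CMP  NZCV=0011
1: ✓ MOVCS  r0←0xdd
2: · MOVVC
3: · MOVEQ
4: ✓ CMP  NZCV=1010
5: ✓ MOVNE  r0←0x04
6: · ADDPL
7: · ADDGT
8: ✓ CMP  NZCV=0010
9: · ADDLE
10: · MOVEQ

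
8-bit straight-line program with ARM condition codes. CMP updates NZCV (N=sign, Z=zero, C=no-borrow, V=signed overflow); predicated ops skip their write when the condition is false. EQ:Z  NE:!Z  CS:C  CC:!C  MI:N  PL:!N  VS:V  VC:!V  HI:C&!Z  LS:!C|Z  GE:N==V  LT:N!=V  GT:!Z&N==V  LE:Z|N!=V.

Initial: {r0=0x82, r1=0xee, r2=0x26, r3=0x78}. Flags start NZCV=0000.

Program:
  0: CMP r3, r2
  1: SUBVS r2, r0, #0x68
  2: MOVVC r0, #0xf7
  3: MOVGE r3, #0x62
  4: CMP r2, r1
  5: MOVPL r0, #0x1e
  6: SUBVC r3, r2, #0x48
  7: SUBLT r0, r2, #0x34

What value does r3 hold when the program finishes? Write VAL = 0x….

VAL = 0xde

0: ✓ CMP  NZCV=0010
1: · SUBVS
2: ✓ MOVVC  r0←0xf7
3: ✓ MOVGE  r3←0x62
4: ✓ CMP  NZCV=0000
5: ✓ MOVPL  r0←0x1e
6: ✓ SUBVC  r3←0xde
7: · SUBLT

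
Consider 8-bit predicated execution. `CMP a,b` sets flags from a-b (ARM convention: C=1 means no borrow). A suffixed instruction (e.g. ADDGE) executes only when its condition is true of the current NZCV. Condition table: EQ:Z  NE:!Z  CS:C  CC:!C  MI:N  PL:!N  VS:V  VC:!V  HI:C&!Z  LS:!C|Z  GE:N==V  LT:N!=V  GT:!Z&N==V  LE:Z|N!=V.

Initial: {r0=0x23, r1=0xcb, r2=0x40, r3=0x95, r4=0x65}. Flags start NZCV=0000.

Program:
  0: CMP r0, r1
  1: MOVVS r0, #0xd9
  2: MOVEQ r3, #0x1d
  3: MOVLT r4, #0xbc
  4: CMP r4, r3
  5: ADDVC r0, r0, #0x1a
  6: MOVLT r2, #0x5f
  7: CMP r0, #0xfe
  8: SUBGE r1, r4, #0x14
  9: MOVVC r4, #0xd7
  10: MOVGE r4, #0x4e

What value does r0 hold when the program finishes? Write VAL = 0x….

[0] flags=0000 → (cmp)
[1] flags=0000 VS?F → skip
[2] flags=0000 EQ?F → skip
[3] flags=0000 LT?F → skip
[4] flags=1001 → (cmp)
[5] flags=1001 VC?F → skip
[6] flags=1001 LT?F → skip
[7] flags=0000 → (cmp)
[8] flags=0000 GE?T → r1=0x51
[9] flags=0000 VC?T → r4=0xd7
[10] flags=0000 GE?T → r4=0x4e

VAL = 0x23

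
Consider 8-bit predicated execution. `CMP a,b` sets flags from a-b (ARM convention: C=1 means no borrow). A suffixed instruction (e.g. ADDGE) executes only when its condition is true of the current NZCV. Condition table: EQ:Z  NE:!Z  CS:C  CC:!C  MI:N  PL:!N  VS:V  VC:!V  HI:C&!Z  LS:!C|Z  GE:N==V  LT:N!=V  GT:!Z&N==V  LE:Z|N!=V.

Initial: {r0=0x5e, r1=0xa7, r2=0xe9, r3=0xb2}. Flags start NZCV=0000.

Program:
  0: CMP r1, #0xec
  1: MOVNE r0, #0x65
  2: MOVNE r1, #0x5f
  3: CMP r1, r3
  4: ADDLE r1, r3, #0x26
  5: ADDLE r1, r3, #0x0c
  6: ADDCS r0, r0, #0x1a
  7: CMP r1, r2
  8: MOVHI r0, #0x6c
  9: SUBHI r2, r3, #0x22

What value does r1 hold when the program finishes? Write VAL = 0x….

0: ✓ CMP  NZCV=1000
1: ✓ MOVNE  r0←0x65
2: ✓ MOVNE  r1←0x5f
3: ✓ CMP  NZCV=1001
4: · ADDLE
5: · ADDLE
6: · ADDCS
7: ✓ CMP  NZCV=0000
8: · MOVHI
9: · SUBHI

VAL = 0x5f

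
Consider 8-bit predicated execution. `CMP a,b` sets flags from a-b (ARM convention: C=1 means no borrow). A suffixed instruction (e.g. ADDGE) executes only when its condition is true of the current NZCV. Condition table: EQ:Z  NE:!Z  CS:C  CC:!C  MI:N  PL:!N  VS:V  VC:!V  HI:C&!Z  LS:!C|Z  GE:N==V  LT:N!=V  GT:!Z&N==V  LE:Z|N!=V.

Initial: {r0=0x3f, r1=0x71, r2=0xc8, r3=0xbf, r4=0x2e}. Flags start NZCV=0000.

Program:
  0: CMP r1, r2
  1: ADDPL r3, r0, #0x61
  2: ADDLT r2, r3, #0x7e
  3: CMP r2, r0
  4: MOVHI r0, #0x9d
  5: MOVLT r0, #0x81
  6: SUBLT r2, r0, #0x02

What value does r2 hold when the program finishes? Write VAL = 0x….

[0] flags=1001 → (cmp)
[1] flags=1001 PL?F → skip
[2] flags=1001 LT?F → skip
[3] flags=1010 → (cmp)
[4] flags=1010 HI?T → r0=0x9d
[5] flags=1010 LT?T → r0=0x81
[6] flags=1010 LT?T → r2=0x7f

VAL = 0x7f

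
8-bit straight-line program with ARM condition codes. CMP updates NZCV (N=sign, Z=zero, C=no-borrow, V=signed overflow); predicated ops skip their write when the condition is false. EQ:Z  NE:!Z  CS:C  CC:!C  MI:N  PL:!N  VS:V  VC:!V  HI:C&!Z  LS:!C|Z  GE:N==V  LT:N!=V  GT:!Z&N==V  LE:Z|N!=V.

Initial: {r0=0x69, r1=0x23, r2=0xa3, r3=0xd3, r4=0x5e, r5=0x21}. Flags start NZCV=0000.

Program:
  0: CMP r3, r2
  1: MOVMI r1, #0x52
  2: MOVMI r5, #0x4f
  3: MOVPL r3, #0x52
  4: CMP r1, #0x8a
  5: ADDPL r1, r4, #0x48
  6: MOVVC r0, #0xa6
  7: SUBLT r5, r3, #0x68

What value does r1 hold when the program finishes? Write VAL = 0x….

[0] flags=0010 → (cmp)
[1] flags=0010 MI?F → skip
[2] flags=0010 MI?F → skip
[3] flags=0010 PL?T → r3=0x52
[4] flags=1001 → (cmp)
[5] flags=1001 PL?F → skip
[6] flags=1001 VC?F → skip
[7] flags=1001 LT?F → skip

VAL = 0x23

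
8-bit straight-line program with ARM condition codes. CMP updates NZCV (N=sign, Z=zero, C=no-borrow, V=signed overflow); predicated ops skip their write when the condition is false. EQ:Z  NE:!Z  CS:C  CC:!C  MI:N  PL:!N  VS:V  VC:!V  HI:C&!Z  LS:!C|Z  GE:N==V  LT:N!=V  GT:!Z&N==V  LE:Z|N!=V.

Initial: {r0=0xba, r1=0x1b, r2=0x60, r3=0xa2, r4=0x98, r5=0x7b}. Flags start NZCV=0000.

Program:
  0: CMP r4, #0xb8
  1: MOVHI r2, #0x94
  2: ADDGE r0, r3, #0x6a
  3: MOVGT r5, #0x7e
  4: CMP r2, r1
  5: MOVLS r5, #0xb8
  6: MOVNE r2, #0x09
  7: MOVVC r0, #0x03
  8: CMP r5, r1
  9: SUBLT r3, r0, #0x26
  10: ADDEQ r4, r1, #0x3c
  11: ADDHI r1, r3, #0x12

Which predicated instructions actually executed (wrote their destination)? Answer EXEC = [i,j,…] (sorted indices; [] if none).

0: ✓ CMP  NZCV=1000
1: · MOVHI
2: · ADDGE
3: · MOVGT
4: ✓ CMP  NZCV=0010
5: · MOVLS
6: ✓ MOVNE  r2←0x09
7: ✓ MOVVC  r0←0x03
8: ✓ CMP  NZCV=0010
9: · SUBLT
10: · ADDEQ
11: ✓ ADDHI  r1←0xb4

EXEC = [6,7,11]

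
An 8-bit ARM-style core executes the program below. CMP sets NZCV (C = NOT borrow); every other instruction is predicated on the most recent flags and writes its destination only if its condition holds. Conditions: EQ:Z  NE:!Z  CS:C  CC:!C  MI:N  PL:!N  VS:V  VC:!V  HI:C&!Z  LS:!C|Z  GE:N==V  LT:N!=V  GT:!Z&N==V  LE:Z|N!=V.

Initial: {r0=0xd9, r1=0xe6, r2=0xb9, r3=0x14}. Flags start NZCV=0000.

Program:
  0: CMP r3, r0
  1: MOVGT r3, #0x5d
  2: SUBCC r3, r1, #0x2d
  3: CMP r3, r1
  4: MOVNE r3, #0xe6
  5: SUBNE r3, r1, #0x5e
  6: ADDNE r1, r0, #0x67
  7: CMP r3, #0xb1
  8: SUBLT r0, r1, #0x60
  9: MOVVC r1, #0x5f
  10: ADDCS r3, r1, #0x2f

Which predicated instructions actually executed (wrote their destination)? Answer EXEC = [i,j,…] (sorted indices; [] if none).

0: ✓ CMP  NZCV=0000
1: ✓ MOVGT  r3←0x5d
2: ✓ SUBCC  r3←0xb9
3: ✓ CMP  NZCV=1000
4: ✓ MOVNE  r3←0xe6
5: ✓ SUBNE  r3←0x88
6: ✓ ADDNE  r1←0x40
7: ✓ CMP  NZCV=1000
8: ✓ SUBLT  r0←0xe0
9: ✓ MOVVC  r1←0x5f
10: · ADDCS

EXEC = [1,2,4,5,6,8,9]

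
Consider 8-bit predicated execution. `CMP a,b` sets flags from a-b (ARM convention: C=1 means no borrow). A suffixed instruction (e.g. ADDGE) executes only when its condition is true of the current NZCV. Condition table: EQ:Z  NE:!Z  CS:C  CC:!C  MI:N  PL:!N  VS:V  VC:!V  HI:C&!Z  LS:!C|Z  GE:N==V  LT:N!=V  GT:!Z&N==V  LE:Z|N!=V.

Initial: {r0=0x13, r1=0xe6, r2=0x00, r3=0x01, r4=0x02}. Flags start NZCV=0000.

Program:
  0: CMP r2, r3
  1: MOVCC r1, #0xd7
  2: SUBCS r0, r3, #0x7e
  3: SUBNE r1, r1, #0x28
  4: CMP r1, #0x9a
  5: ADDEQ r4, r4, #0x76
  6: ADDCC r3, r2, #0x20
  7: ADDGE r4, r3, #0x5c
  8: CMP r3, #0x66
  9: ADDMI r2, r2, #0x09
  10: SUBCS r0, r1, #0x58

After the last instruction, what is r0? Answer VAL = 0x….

[0] flags=1000 → (cmp)
[1] flags=1000 CC?T → r1=0xd7
[2] flags=1000 CS?F → skip
[3] flags=1000 NE?T → r1=0xaf
[4] flags=0010 → (cmp)
[5] flags=0010 EQ?F → skip
[6] flags=0010 CC?F → skip
[7] flags=0010 GE?T → r4=0x5d
[8] flags=1000 → (cmp)
[9] flags=1000 MI?T → r2=0x09
[10] flags=1000 CS?F → skip

VAL = 0x13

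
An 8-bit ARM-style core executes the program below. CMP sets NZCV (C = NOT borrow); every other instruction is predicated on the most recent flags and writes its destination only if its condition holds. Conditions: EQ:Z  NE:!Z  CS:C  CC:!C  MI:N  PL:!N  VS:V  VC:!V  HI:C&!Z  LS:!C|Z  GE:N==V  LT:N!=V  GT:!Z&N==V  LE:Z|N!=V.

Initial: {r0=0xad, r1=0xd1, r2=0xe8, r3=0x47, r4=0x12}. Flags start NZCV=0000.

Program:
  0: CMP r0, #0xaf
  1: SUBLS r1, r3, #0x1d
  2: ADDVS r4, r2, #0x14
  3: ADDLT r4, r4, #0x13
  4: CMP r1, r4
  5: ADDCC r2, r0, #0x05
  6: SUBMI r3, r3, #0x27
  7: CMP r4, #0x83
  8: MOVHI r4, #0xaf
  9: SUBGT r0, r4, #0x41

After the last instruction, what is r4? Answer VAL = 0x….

VAL = 0x25

0: ✓ CMP  NZCV=1000
1: ✓ SUBLS  r1←0x2a
2: · ADDVS
3: ✓ ADDLT  r4←0x25
4: ✓ CMP  NZCV=0010
5: · ADDCC
6: · SUBMI
7: ✓ CMP  NZCV=1001
8: · MOVHI
9: ✓ SUBGT  r0←0xe4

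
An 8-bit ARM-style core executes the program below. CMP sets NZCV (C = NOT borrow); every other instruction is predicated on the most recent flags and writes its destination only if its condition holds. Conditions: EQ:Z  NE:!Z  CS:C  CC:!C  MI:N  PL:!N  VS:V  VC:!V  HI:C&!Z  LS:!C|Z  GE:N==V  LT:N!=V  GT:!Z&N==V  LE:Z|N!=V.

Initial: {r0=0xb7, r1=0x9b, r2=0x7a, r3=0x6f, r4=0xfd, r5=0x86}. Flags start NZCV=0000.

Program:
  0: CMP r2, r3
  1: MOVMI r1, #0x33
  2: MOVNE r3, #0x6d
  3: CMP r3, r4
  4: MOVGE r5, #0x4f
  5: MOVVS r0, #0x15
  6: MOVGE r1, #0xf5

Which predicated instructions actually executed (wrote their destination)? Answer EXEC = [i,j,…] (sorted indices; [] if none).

0: ✓ CMP  NZCV=0010
1: · MOVMI
2: ✓ MOVNE  r3←0x6d
3: ✓ CMP  NZCV=0000
4: ✓ MOVGE  r5←0x4f
5: · MOVVS
6: ✓ MOVGE  r1←0xf5

EXEC = [2,4,6]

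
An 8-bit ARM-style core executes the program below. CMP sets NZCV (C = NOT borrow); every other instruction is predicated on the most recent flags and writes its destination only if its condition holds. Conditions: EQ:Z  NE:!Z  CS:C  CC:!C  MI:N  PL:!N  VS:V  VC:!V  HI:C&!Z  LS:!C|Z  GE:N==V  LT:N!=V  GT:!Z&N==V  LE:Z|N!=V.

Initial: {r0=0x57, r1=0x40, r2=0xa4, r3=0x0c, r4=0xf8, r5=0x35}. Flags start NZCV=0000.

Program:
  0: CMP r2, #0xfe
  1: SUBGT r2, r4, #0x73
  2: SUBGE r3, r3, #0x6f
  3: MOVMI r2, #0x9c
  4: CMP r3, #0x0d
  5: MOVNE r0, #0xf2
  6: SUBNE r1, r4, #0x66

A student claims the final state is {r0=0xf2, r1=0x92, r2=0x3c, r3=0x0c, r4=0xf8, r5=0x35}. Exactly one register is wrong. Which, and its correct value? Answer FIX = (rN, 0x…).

FIX = (r2, 0x9c)

0: ✓ CMP  NZCV=1000
1: · SUBGT
2: · SUBGE
3: ✓ MOVMI  r2←0x9c
4: ✓ CMP  NZCV=1000
5: ✓ MOVNE  r0←0xf2
6: ✓ SUBNE  r1←0x92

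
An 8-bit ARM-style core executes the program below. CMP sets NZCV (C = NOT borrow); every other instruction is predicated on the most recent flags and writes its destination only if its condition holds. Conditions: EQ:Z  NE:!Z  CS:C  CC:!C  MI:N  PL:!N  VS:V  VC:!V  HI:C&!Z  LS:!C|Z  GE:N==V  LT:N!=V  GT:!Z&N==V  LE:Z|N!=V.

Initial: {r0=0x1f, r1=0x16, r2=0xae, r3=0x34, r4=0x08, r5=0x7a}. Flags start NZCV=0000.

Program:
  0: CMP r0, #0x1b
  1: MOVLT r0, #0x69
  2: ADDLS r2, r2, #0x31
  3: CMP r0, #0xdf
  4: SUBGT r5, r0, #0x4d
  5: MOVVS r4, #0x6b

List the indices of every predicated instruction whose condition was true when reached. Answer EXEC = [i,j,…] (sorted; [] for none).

EXEC = [4]

0: ✓ CMP  NZCV=0010
1: · MOVLT
2: · ADDLS
3: ✓ CMP  NZCV=0000
4: ✓ SUBGT  r5←0xd2
5: · MOVVS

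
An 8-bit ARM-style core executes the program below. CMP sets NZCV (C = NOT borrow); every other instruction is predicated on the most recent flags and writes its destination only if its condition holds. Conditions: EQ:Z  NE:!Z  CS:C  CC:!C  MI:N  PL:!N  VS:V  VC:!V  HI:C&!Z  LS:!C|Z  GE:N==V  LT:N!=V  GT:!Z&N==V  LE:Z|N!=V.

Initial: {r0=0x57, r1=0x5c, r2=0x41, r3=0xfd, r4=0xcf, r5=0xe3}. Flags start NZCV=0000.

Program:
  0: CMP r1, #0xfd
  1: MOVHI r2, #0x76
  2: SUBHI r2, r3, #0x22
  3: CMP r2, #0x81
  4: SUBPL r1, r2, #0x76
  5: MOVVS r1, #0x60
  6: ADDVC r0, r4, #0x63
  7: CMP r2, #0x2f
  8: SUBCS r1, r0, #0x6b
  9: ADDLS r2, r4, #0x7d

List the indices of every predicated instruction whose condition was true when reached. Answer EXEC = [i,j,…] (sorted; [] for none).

EXEC = [5,8]

0: ✓ CMP  NZCV=0000
1: · MOVHI
2: · SUBHI
3: ✓ CMP  NZCV=1001
4: · SUBPL
5: ✓ MOVVS  r1←0x60
6: · ADDVC
7: ✓ CMP  NZCV=0010
8: ✓ SUBCS  r1←0xec
9: · ADDLS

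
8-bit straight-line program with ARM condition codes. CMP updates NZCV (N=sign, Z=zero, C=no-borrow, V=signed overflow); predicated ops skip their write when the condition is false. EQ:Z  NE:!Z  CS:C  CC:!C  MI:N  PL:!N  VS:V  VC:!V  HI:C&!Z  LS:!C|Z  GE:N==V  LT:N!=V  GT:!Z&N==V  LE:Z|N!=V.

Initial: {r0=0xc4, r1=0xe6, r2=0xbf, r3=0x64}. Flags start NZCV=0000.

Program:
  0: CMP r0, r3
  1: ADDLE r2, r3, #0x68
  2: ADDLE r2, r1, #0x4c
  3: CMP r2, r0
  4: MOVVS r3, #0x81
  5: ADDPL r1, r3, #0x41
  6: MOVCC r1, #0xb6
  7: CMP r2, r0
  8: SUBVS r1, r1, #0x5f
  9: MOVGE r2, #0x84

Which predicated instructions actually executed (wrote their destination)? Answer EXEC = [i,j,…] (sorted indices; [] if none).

EXEC = [1,2,5,6,9]

[0] flags=0011 → (cmp)
[1] flags=0011 LE?T → r2=0xcc
[2] flags=0011 LE?T → r2=0x32
[3] flags=0000 → (cmp)
[4] flags=0000 VS?F → skip
[5] flags=0000 PL?T → r1=0xa5
[6] flags=0000 CC?T → r1=0xb6
[7] flags=0000 → (cmp)
[8] flags=0000 VS?F → skip
[9] flags=0000 GE?T → r2=0x84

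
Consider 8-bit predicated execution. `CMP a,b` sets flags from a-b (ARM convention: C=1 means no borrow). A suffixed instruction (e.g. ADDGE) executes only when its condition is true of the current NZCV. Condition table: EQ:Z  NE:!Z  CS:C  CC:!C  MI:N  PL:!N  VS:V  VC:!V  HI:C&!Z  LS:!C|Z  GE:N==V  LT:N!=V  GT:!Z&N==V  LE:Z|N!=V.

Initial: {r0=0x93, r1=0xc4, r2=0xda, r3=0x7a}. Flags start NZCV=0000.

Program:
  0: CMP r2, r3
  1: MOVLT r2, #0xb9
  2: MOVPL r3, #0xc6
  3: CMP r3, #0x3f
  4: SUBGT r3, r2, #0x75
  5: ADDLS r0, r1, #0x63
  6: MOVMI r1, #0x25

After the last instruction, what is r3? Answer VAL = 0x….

[0] flags=0011 → (cmp)
[1] flags=0011 LT?T → r2=0xb9
[2] flags=0011 PL?T → r3=0xc6
[3] flags=1010 → (cmp)
[4] flags=1010 GT?F → skip
[5] flags=1010 LS?F → skip
[6] flags=1010 MI?T → r1=0x25

VAL = 0xc6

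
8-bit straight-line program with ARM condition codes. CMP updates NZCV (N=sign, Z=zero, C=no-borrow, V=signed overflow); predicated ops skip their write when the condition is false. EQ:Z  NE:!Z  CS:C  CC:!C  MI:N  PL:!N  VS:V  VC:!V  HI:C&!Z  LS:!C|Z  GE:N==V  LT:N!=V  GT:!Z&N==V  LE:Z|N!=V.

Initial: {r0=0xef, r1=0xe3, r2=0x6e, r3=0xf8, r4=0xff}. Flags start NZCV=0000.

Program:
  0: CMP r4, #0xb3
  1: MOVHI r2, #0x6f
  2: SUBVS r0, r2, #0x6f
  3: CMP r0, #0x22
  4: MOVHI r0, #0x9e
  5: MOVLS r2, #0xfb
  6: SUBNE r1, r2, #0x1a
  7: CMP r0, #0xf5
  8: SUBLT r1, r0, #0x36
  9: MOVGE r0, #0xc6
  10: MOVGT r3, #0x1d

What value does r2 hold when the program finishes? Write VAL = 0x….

VAL = 0x6f

[0] flags=0010 → (cmp)
[1] flags=0010 HI?T → r2=0x6f
[2] flags=0010 VS?F → skip
[3] flags=1010 → (cmp)
[4] flags=1010 HI?T → r0=0x9e
[5] flags=1010 LS?F → skip
[6] flags=1010 NE?T → r1=0x55
[7] flags=1000 → (cmp)
[8] flags=1000 LT?T → r1=0x68
[9] flags=1000 GE?F → skip
[10] flags=1000 GT?F → skip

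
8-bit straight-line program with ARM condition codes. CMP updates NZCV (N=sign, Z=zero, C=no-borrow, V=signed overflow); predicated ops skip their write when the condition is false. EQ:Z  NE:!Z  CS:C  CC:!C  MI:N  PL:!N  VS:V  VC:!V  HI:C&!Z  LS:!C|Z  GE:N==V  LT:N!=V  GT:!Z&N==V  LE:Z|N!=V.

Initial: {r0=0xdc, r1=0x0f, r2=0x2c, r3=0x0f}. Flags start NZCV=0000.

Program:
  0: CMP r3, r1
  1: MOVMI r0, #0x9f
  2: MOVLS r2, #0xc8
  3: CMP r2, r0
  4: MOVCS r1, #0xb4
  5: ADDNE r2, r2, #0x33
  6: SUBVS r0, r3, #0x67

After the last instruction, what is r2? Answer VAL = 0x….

[0] flags=0110 → (cmp)
[1] flags=0110 MI?F → skip
[2] flags=0110 LS?T → r2=0xc8
[3] flags=1000 → (cmp)
[4] flags=1000 CS?F → skip
[5] flags=1000 NE?T → r2=0xfb
[6] flags=1000 VS?F → skip

VAL = 0xfb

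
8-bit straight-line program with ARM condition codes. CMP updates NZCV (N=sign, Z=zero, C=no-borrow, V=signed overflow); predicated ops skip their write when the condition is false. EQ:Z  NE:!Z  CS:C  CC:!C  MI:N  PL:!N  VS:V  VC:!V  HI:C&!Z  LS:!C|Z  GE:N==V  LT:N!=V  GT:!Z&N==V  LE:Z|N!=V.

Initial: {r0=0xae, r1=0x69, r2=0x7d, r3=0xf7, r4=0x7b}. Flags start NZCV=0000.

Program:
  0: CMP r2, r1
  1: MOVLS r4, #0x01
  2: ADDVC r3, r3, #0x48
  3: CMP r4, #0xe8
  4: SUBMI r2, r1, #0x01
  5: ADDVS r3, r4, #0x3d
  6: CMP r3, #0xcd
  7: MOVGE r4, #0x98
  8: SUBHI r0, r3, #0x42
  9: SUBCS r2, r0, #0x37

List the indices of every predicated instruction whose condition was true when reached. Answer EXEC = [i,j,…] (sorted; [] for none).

EXEC = [2,4,5]

0: ✓ CMP  NZCV=0010
1: · MOVLS
2: ✓ ADDVC  r3←0x3f
3: ✓ CMP  NZCV=1001
4: ✓ SUBMI  r2←0x68
5: ✓ ADDVS  r3←0xb8
6: ✓ CMP  NZCV=1000
7: · MOVGE
8: · SUBHI
9: · SUBCS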